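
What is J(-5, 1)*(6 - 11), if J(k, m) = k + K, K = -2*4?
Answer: 65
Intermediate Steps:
K = -8
J(k, m) = -8 + k (J(k, m) = k - 8 = -8 + k)
J(-5, 1)*(6 - 11) = (-8 - 5)*(6 - 11) = -13*(-5) = 65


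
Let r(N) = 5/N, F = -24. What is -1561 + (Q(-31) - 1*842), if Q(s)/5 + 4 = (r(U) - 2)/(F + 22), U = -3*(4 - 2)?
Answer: -28991/12 ≈ -2415.9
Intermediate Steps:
U = -6 (U = -3*2 = -6)
Q(s) = -155/12 (Q(s) = -20 + 5*((5/(-6) - 2)/(-24 + 22)) = -20 + 5*((5*(-⅙) - 2)/(-2)) = -20 + 5*((-⅚ - 2)*(-½)) = -20 + 5*(-17/6*(-½)) = -20 + 5*(17/12) = -20 + 85/12 = -155/12)
-1561 + (Q(-31) - 1*842) = -1561 + (-155/12 - 1*842) = -1561 + (-155/12 - 842) = -1561 - 10259/12 = -28991/12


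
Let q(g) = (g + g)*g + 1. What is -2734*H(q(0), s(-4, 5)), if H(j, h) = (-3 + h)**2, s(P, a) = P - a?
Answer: -393696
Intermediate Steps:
q(g) = 1 + 2*g**2 (q(g) = (2*g)*g + 1 = 2*g**2 + 1 = 1 + 2*g**2)
-2734*H(q(0), s(-4, 5)) = -2734*(-3 + (-4 - 1*5))**2 = -2734*(-3 + (-4 - 5))**2 = -2734*(-3 - 9)**2 = -2734*(-12)**2 = -2734*144 = -393696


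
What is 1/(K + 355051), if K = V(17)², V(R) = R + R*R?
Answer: 1/448687 ≈ 2.2287e-6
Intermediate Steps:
V(R) = R + R²
K = 93636 (K = (17*(1 + 17))² = (17*18)² = 306² = 93636)
1/(K + 355051) = 1/(93636 + 355051) = 1/448687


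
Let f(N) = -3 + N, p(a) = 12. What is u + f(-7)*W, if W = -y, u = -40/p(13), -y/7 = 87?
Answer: -18280/3 ≈ -6093.3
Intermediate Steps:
y = -609 (y = -7*87 = -609)
u = -10/3 (u = -40/12 = -40*1/12 = -10/3 ≈ -3.3333)
W = 609 (W = -1*(-609) = 609)
u + f(-7)*W = -10/3 + (-3 - 7)*609 = -10/3 - 10*609 = -10/3 - 6090 = -18280/3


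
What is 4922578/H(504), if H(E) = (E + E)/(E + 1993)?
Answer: 6145838633/504 ≈ 1.2194e+7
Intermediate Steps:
H(E) = 2*E/(1993 + E) (H(E) = (2*E)/(1993 + E) = 2*E/(1993 + E))
4922578/H(504) = 4922578/((2*504/(1993 + 504))) = 4922578/((2*504/2497)) = 4922578/((2*504*(1/2497))) = 4922578/(1008/2497) = 4922578*(2497/1008) = 6145838633/504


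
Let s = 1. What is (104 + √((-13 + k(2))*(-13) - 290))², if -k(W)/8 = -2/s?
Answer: (104 + I*√329)² ≈ 10487.0 + 3772.8*I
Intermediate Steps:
k(W) = 16 (k(W) = -(-16)/1 = -(-16) = -8*(-2) = 16)
(104 + √((-13 + k(2))*(-13) - 290))² = (104 + √((-13 + 16)*(-13) - 290))² = (104 + √(3*(-13) - 290))² = (104 + √(-39 - 290))² = (104 + √(-329))² = (104 + I*√329)²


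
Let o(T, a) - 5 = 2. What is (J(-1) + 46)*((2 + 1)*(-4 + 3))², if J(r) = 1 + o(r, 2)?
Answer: 486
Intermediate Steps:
o(T, a) = 7 (o(T, a) = 5 + 2 = 7)
J(r) = 8 (J(r) = 1 + 7 = 8)
(J(-1) + 46)*((2 + 1)*(-4 + 3))² = (8 + 46)*((2 + 1)*(-4 + 3))² = 54*(3*(-1))² = 54*(-3)² = 54*9 = 486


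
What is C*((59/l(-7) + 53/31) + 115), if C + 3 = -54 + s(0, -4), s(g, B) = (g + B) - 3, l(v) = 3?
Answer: -811712/93 ≈ -8728.1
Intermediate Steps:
s(g, B) = -3 + B + g (s(g, B) = (B + g) - 3 = -3 + B + g)
C = -64 (C = -3 + (-54 + (-3 - 4 + 0)) = -3 + (-54 - 7) = -3 - 61 = -64)
C*((59/l(-7) + 53/31) + 115) = -64*((59/3 + 53/31) + 115) = -64*(1988/93 + 115) = -64*12683/93 = -811712/93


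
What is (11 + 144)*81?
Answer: 12555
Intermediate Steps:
(11 + 144)*81 = 155*81 = 12555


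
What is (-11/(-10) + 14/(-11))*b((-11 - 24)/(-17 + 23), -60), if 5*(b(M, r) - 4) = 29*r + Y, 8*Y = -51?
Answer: 262409/4400 ≈ 59.638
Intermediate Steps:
Y = -51/8 (Y = (⅛)*(-51) = -51/8 ≈ -6.3750)
b(M, r) = 109/40 + 29*r/5 (b(M, r) = 4 + (29*r - 51/8)/5 = 4 + (-51/8 + 29*r)/5 = 4 + (-51/40 + 29*r/5) = 109/40 + 29*r/5)
(-11/(-10) + 14/(-11))*b((-11 - 24)/(-17 + 23), -60) = (-11/(-10) + 14/(-11))*(109/40 + (29/5)*(-60)) = (-11*(-⅒) + 14*(-1/11))*(109/40 - 348) = (11/10 - 14/11)*(-13811/40) = -19/110*(-13811/40) = 262409/4400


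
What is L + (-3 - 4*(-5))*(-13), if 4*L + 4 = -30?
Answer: -459/2 ≈ -229.50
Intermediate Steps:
L = -17/2 (L = -1 + (¼)*(-30) = -1 - 15/2 = -17/2 ≈ -8.5000)
L + (-3 - 4*(-5))*(-13) = -17/2 + (-3 - 4*(-5))*(-13) = -17/2 + (-3 + 20)*(-13) = -17/2 + 17*(-13) = -17/2 - 221 = -459/2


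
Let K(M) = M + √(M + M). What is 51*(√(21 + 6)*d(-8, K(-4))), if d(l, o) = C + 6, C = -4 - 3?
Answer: -153*√3 ≈ -265.00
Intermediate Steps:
C = -7
K(M) = M + √2*√M (K(M) = M + √(2*M) = M + √2*√M)
d(l, o) = -1 (d(l, o) = -7 + 6 = -1)
51*(√(21 + 6)*d(-8, K(-4))) = 51*(√(21 + 6)*(-1)) = 51*(√27*(-1)) = 51*((3*√3)*(-1)) = 51*(-3*√3) = -153*√3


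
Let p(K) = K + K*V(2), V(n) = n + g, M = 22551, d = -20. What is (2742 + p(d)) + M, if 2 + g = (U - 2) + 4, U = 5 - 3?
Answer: 25193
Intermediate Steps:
U = 2
g = 2 (g = -2 + ((2 - 2) + 4) = -2 + (0 + 4) = -2 + 4 = 2)
V(n) = 2 + n (V(n) = n + 2 = 2 + n)
p(K) = 5*K (p(K) = K + K*(2 + 2) = K + K*4 = K + 4*K = 5*K)
(2742 + p(d)) + M = (2742 + 5*(-20)) + 22551 = (2742 - 100) + 22551 = 2642 + 22551 = 25193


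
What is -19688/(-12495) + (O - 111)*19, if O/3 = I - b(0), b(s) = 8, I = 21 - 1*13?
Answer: -26332267/12495 ≈ -2107.4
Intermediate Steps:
I = 8 (I = 21 - 13 = 8)
O = 0 (O = 3*(8 - 1*8) = 3*(8 - 8) = 3*0 = 0)
-19688/(-12495) + (O - 111)*19 = -19688/(-12495) + (0 - 111)*19 = -19688*(-1/12495) - 111*19 = 19688/12495 - 2109 = -26332267/12495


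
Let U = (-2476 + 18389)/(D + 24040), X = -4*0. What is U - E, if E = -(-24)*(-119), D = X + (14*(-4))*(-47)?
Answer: 76191145/26672 ≈ 2856.6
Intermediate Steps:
X = 0
D = 2632 (D = 0 + (14*(-4))*(-47) = 0 - 56*(-47) = 0 + 2632 = 2632)
U = 15913/26672 (U = (-2476 + 18389)/(2632 + 24040) = 15913/26672 ≈ 0.59662)
E = -2856 (E = -1*2856 = -2856)
U - E = 15913/26672 - 1*(-2856) = 15913/26672 + 2856 = 76191145/26672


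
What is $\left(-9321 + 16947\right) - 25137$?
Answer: $-17511$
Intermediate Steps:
$\left(-9321 + 16947\right) - 25137 = 7626 - 25137 = -17511$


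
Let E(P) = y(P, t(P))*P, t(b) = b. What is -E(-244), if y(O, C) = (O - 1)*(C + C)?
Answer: 29172640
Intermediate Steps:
y(O, C) = 2*C*(-1 + O) (y(O, C) = (-1 + O)*(2*C) = 2*C*(-1 + O))
E(P) = 2*P²*(-1 + P) (E(P) = (2*P*(-1 + P))*P = 2*P²*(-1 + P))
-E(-244) = -2*(-244)²*(-1 - 244) = -2*59536*(-245) = -1*(-29172640) = 29172640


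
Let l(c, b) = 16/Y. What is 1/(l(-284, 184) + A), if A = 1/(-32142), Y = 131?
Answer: 4210602/514141 ≈ 8.1896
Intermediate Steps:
A = -1/32142 ≈ -3.1112e-5
l(c, b) = 16/131
1/(l(-284, 184) + A) = 1/(16/131 - 1/32142) = 1/(514141/4210602) = 4210602/514141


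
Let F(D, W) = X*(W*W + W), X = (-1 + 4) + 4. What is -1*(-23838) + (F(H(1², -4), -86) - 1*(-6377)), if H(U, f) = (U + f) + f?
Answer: 81385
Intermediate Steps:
X = 7 (X = 3 + 4 = 7)
H(U, f) = U + 2*f
F(D, W) = 7*W + 7*W² (F(D, W) = 7*(W*W + W) = 7*(W² + W) = 7*(W + W²) = 7*W + 7*W²)
-1*(-23838) + (F(H(1², -4), -86) - 1*(-6377)) = -1*(-23838) + (7*(-86)*(1 - 86) - 1*(-6377)) = 23838 + (7*(-86)*(-85) + 6377) = 23838 + (51170 + 6377) = 23838 + 57547 = 81385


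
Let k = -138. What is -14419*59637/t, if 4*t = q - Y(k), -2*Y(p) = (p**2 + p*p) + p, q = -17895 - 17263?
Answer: 3439623612/16183 ≈ 2.1255e+5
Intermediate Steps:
q = -35158
Y(p) = -p**2 - p/2 (Y(p) = -((p**2 + p*p) + p)/2 = -((p**2 + p**2) + p)/2 = -(2*p**2 + p)/2 = -(p + 2*p**2)/2 = -p**2 - p/2)
t = -16183/4 (t = (-35158 - (-1)*(-138)*(1/2 - 138))/4 = (-35158 - (-1)*(-138)*(-275)/2)/4 = (-35158 - 1*(-18975))/4 = (-35158 + 18975)/4 = (1/4)*(-16183) = -16183/4 ≈ -4045.8)
-14419*59637/t = -14419/((-16183/4/59637)) = -14419/((-16183/4*1/59637)) = -14419/(-16183/238548) = -14419*(-238548/16183) = 3439623612/16183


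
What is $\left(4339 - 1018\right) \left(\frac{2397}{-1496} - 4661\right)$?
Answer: $- \frac{1362636189}{88} \approx -1.5484 \cdot 10^{7}$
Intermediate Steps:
$\left(4339 - 1018\right) \left(\frac{2397}{-1496} - 4661\right) = 3321 \left(2397 \left(- \frac{1}{1496}\right) - 4661\right) = 3321 \left(- \frac{141}{88} - 4661\right) = 3321 \left(- \frac{410309}{88}\right) = - \frac{1362636189}{88}$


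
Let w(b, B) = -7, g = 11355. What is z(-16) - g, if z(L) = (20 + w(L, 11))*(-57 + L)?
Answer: -12304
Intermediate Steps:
z(L) = -741 + 13*L (z(L) = (20 - 7)*(-57 + L) = 13*(-57 + L) = -741 + 13*L)
z(-16) - g = (-741 + 13*(-16)) - 1*11355 = (-741 - 208) - 11355 = -949 - 11355 = -12304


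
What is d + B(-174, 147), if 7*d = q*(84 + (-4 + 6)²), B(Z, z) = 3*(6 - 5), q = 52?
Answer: 4597/7 ≈ 656.71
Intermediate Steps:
B(Z, z) = 3 (B(Z, z) = 3*1 = 3)
d = 4576/7 (d = (52*(84 + (-4 + 6)²))/7 = (52*(84 + 2²))/7 = (52*(84 + 4))/7 = (52*88)/7 = (⅐)*4576 = 4576/7 ≈ 653.71)
d + B(-174, 147) = 4576/7 + 3 = 4597/7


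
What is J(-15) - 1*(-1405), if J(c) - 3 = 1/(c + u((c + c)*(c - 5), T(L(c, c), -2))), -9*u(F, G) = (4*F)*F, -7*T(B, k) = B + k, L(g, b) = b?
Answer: 225301119/160015 ≈ 1408.0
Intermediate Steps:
T(B, k) = -B/7 - k/7 (T(B, k) = -(B + k)/7 = -B/7 - k/7)
u(F, G) = -4*F²/9 (u(F, G) = -4*F*F/9 = -4*F²/9)
J(c) = 3 + 1/(c - 16*c²*(-5 + c)²/9) (J(c) = 3 + 1/(c - 4*(c - 5)²*(c + c)²/9) = 3 + 1/(c - 4*4*c²*(-5 + c)²/9) = 3 + 1/(c - 16*c²*(-5 + c)²/9))
J(-15) - 1*(-1405) = 3*(-3 - 9*(-15) + 16*(-15)²*(-5 - 15)²)/(-15*(-9 + 16*(-15)*(-5 - 15)²)) - 1*(-1405) = 3*(-1/15)*(-3 + 135 + 16*225*(-20)²)/(-9 + 16*(-15)*(-20)²) + 1405 = 3*(-1/15)*(-3 + 135 + 16*225*400)/(-9 + 16*(-15)*400) + 1405 = 3*(-1/15)*(-3 + 135 + 1440000)/(-9 - 96000) + 1405 = 3*(-1/15)*1440132/(-96009) + 1405 = 3*(-1/15)*(-1/96009)*1440132 + 1405 = 480044/160015 + 1405 = 225301119/160015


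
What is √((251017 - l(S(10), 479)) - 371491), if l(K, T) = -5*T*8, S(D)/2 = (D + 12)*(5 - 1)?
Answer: I*√101314 ≈ 318.3*I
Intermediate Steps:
S(D) = 96 + 8*D (S(D) = 2*((D + 12)*(5 - 1)) = 2*((12 + D)*4) = 2*(48 + 4*D) = 96 + 8*D)
l(K, T) = -40*T
√((251017 - l(S(10), 479)) - 371491) = √((251017 - (-40)*479) - 371491) = √((251017 - 1*(-19160)) - 371491) = √((251017 + 19160) - 371491) = √(270177 - 371491) = √(-101314) = I*√101314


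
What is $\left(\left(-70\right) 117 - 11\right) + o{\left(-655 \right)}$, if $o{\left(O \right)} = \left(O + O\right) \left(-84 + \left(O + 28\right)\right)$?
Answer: $923209$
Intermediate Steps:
$o{\left(O \right)} = 2 O \left(-56 + O\right)$ ($o{\left(O \right)} = 2 O \left(-84 + \left(28 + O\right)\right) = 2 O \left(-56 + O\right)$)
$\left(\left(-70\right) 117 - 11\right) + o{\left(-655 \right)} = \left(\left(-70\right) 117 - 11\right) + 2 \left(-655\right) \left(-56 - 655\right) = \left(-8190 - 11\right) + 2 \left(-655\right) \left(-711\right) = -8201 + 931410 = 923209$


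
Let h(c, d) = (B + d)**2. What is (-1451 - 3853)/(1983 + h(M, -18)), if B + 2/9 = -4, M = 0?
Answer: -429624/200623 ≈ -2.1414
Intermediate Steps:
B = -38/9 (B = -2/9 - 4 = -38/9 ≈ -4.2222)
h(c, d) = (-38/9 + d)**2
(-1451 - 3853)/(1983 + h(M, -18)) = (-1451 - 3853)/(1983 + (-38 + 9*(-18))**2/81) = -5304/(1983 + (-38 - 162)**2/81) = -5304/(1983 + (1/81)*(-200)**2) = -5304/(1983 + (1/81)*40000) = -5304/(1983 + 40000/81) = -5304/200623/81 = -5304*81/200623 = -429624/200623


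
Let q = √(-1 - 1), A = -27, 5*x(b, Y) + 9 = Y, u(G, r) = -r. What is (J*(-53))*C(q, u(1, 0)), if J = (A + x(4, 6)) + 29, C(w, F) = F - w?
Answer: 371*I*√2/5 ≈ 104.93*I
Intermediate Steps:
x(b, Y) = -9/5 + Y/5
q = I*√2 (q = √(-2) = I*√2 ≈ 1.4142*I)
J = 7/5 (J = (-27 + (-9/5 + (⅕)*6)) + 29 = (-27 + (-9/5 + 6/5)) + 29 = (-27 - ⅗) + 29 = -138/5 + 29 = 7/5 ≈ 1.4000)
(J*(-53))*C(q, u(1, 0)) = ((7/5)*(-53))*(-1*0 - I*√2) = -371*(0 - I*√2)/5 = -(-371)*I*√2/5 = 371*I*√2/5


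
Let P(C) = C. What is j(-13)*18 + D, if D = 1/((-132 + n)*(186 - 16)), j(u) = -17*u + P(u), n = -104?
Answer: 150209279/40120 ≈ 3744.0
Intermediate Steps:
j(u) = -16*u (j(u) = -17*u + u = -16*u)
D = -1/40120 (D = 1/((-132 - 104)*(186 - 16)) = 1/(-236*170) = 1/(-40120) = -1/40120 ≈ -2.4925e-5)
j(-13)*18 + D = -16*(-13)*18 - 1/40120 = 208*18 - 1/40120 = 3744 - 1/40120 = 150209279/40120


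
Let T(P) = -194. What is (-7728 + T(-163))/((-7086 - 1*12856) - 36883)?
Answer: 7922/56825 ≈ 0.13941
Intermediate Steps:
(-7728 + T(-163))/((-7086 - 1*12856) - 36883) = (-7728 - 194)/((-7086 - 1*12856) - 36883) = -7922/((-7086 - 12856) - 36883) = -7922/(-19942 - 36883) = -7922/(-56825) = -7922*(-1/56825) = 7922/56825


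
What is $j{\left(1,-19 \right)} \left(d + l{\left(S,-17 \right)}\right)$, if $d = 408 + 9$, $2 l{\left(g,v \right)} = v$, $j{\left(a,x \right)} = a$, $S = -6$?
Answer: $\frac{817}{2} \approx 408.5$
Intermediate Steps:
$l{\left(g,v \right)} = \frac{v}{2}$
$d = 417$
$j{\left(1,-19 \right)} \left(d + l{\left(S,-17 \right)}\right) = 1 \left(417 + \frac{1}{2} \left(-17\right)\right) = 1 \left(417 - \frac{17}{2}\right) = 1 \cdot \frac{817}{2} = \frac{817}{2}$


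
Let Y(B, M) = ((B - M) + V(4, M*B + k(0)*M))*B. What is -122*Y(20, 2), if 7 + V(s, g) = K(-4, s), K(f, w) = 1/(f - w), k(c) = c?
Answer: -26535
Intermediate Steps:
V(s, g) = -7 + 1/(-4 - s)
Y(B, M) = B*(-57/8 + B - M) (Y(B, M) = ((B - M) + (-29 - 7*4)/(4 + 4))*B = ((B - M) + (-29 - 28)/8)*B = ((B - M) + (1/8)*(-57))*B = ((B - M) - 57/8)*B = (-57/8 + B - M)*B = B*(-57/8 + B - M))
-122*Y(20, 2) = -61*20*(-57 - 8*2 + 8*20)/4 = -61*20*(-57 - 16 + 160)/4 = -61*20*87/4 = -122*435/2 = -26535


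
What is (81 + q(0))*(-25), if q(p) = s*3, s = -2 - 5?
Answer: -1500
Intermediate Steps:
s = -7
q(p) = -21 (q(p) = -7*3 = -21)
(81 + q(0))*(-25) = (81 - 21)*(-25) = 60*(-25) = -1500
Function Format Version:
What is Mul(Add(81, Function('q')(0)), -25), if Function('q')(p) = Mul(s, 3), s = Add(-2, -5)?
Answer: -1500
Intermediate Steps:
s = -7
Function('q')(p) = -21 (Function('q')(p) = Mul(-7, 3) = -21)
Mul(Add(81, Function('q')(0)), -25) = Mul(Add(81, -21), -25) = Mul(60, -25) = -1500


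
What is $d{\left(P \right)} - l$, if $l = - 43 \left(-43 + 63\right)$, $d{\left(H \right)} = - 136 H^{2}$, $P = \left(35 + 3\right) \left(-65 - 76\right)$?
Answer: $-3904309444$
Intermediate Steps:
$P = -5358$ ($P = 38 \left(-141\right) = -5358$)
$l = -860$ ($l = \left(-43\right) 20 = -860$)
$d{\left(P \right)} - l = - 136 \left(-5358\right)^{2} - -860 = \left(-136\right) 28708164 + 860 = -3904310304 + 860 = -3904309444$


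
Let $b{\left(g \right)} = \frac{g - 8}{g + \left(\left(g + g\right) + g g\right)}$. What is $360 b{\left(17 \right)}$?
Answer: $\frac{162}{17} \approx 9.5294$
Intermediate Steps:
$b{\left(g \right)} = \frac{-8 + g}{g^{2} + 3 g}$ ($b{\left(g \right)} = \frac{-8 + g}{g + \left(2 g + g^{2}\right)} = \frac{-8 + g}{g + \left(g^{2} + 2 g\right)} = \frac{-8 + g}{g^{2} + 3 g}$)
$360 b{\left(17 \right)} = 360 \frac{-8 + 17}{17 \left(3 + 17\right)} = 360 \cdot \frac{1}{17} \cdot \frac{1}{20} \cdot 9 = 360 \cdot \frac{9}{340} = \frac{162}{17}$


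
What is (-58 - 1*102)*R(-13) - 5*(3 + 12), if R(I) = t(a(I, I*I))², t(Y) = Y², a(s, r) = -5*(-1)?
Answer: -100075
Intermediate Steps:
a(s, r) = 5
R(I) = 625 (R(I) = (5²)² = 25² = 625)
(-58 - 1*102)*R(-13) - 5*(3 + 12) = (-58 - 1*102)*625 - 5*(3 + 12) = (-58 - 102)*625 - 5*15 = -160*625 - 75 = -100000 - 75 = -100075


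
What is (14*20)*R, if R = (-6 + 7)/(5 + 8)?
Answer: 280/13 ≈ 21.538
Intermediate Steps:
R = 1/13 ≈ 0.076923
(14*20)*R = (14*20)*(1/13) = 280*(1/13) = 280/13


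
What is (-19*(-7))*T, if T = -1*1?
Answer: -133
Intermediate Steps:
T = -1
(-19*(-7))*T = -19*(-7)*(-1) = 133*(-1) = -133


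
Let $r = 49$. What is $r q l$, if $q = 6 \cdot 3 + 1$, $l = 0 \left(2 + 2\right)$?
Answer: $0$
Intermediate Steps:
$l = 0$ ($l = 0 \cdot 4 = 0$)
$q = 19$ ($q = 18 + 1 = 19$)
$r q l = 49 \cdot 19 \cdot 0 = 931 \cdot 0 = 0$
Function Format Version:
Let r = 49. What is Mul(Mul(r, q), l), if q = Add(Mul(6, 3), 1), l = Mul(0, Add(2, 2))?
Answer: 0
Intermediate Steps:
l = 0 (l = Mul(0, 4) = 0)
q = 19 (q = Add(18, 1) = 19)
Mul(Mul(r, q), l) = Mul(Mul(49, 19), 0) = Mul(931, 0) = 0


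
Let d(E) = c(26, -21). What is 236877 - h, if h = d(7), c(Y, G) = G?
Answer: 236898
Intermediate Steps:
d(E) = -21
h = -21
236877 - h = 236877 - 1*(-21) = 236877 + 21 = 236898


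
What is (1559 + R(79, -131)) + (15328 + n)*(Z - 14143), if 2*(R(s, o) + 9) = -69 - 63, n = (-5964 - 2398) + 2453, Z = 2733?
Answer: -107469306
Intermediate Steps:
n = -5909 (n = -8362 + 2453 = -5909)
R(s, o) = -75 (R(s, o) = -9 + (-69 - 63)/2 = -9 + (½)*(-132) = -9 - 66 = -75)
(1559 + R(79, -131)) + (15328 + n)*(Z - 14143) = (1559 - 75) + (15328 - 5909)*(2733 - 14143) = 1484 + 9419*(-11410) = 1484 - 107470790 = -107469306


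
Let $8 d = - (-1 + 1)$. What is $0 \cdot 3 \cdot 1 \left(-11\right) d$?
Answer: $0$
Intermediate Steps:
$d = 0$ ($d = \frac{\left(-1\right) \left(-1 + 1\right)}{8} = \frac{\left(-1\right) 0}{8} = \frac{1}{8} \cdot 0 = 0$)
$0 \cdot 3 \cdot 1 \left(-11\right) d = 0 \cdot 3 \cdot 1 \left(-11\right) 0 = 0 \cdot 1 \left(-11\right) 0 = 0 \left(-11\right) 0 = 0 \cdot 0 = 0$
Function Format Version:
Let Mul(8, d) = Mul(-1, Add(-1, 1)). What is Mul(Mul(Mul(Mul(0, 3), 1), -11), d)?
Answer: 0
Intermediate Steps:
d = 0 (d = Mul(Rational(1, 8), Mul(-1, Add(-1, 1))) = Mul(Rational(1, 8), Mul(-1, 0)) = Mul(Rational(1, 8), 0) = 0)
Mul(Mul(Mul(Mul(0, 3), 1), -11), d) = Mul(Mul(Mul(Mul(0, 3), 1), -11), 0) = Mul(Mul(Mul(0, 1), -11), 0) = Mul(Mul(0, -11), 0) = Mul(0, 0) = 0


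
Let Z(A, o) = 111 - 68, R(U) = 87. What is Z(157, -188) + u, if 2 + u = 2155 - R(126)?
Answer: 2109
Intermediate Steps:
Z(A, o) = 43
u = 2066 (u = -2 + (2155 - 1*87) = -2 + (2155 - 87) = -2 + 2068 = 2066)
Z(157, -188) + u = 43 + 2066 = 2109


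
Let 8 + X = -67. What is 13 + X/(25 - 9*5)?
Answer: 67/4 ≈ 16.750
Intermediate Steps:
X = -75 (X = -8 - 67 = -75)
13 + X/(25 - 9*5) = 13 - 75/(25 - 9*5) = 13 - 75/(25 - 45) = 13 - 75/(-20) = 13 - 75*(-1/20) = 13 + 15/4 = 67/4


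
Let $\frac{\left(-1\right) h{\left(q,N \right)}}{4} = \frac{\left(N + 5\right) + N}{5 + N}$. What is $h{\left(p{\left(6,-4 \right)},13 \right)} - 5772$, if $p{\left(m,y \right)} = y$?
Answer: $- \frac{52010}{9} \approx -5778.9$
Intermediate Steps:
$h{\left(q,N \right)} = - \frac{4 \left(5 + 2 N\right)}{5 + N}$ ($h{\left(q,N \right)} = - 4 \frac{\left(N + 5\right) + N}{5 + N} = - 4 \frac{\left(5 + N\right) + N}{5 + N} = - 4 \frac{5 + 2 N}{5 + N} = - \frac{4 \left(5 + 2 N\right)}{5 + N}$)
$h{\left(p{\left(6,-4 \right)},13 \right)} - 5772 = \frac{4 \left(-5 - 26\right)}{5 + 13} - 5772 = \frac{4 \left(-5 - 26\right)}{18} - 5772 = 4 \cdot \frac{1}{18} \left(-31\right) - 5772 = - \frac{62}{9} - 5772 = - \frac{52010}{9}$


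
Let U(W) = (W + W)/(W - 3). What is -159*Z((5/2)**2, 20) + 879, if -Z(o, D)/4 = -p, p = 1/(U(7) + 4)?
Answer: 3971/5 ≈ 794.20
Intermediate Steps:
U(W) = 2*W/(-3 + W) (U(W) = (2*W)/(-3 + W) = 2*W/(-3 + W))
p = 2/15 (p = 1/(2*7/(-3 + 7) + 4) = 1/(2*7/4 + 4) = 1/(2*7*(1/4) + 4) = 1/(7/2 + 4) = 1/(15/2) = 2/15 ≈ 0.13333)
Z(o, D) = 8/15 (Z(o, D) = -(-4)*2/15 = -4*(-2/15) = 8/15)
-159*Z((5/2)**2, 20) + 879 = -159*8/15 + 879 = -424/5 + 879 = 3971/5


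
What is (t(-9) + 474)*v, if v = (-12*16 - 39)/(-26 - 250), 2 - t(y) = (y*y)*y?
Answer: 92785/92 ≈ 1008.5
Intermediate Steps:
t(y) = 2 - y³ (t(y) = 2 - y*y*y = 2 - y²*y = 2 - y³)
v = 77/92 (v = (-192 - 39)/(-276) = -231*(-1/276) = 77/92 ≈ 0.83696)
(t(-9) + 474)*v = ((2 - 1*(-9)³) + 474)*(77/92) = ((2 - 1*(-729)) + 474)*(77/92) = ((2 + 729) + 474)*(77/92) = (731 + 474)*(77/92) = 1205*(77/92) = 92785/92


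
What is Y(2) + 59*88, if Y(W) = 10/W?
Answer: 5197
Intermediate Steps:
Y(2) + 59*88 = 10/2 + 59*88 = 10*(1/2) + 5192 = 5 + 5192 = 5197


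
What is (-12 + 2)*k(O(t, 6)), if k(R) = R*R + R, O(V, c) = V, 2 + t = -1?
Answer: -60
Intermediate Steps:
t = -3 (t = -2 - 1 = -3)
k(R) = R + R² (k(R) = R² + R = R + R²)
(-12 + 2)*k(O(t, 6)) = (-12 + 2)*(-3*(1 - 3)) = -(-30)*(-2) = -10*6 = -60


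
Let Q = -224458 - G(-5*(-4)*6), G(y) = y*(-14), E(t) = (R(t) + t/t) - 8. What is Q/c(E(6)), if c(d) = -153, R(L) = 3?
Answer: 222778/153 ≈ 1456.1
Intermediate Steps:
E(t) = -4 (E(t) = (3 + t/t) - 8 = (3 + 1) - 8 = 4 - 8 = -4)
G(y) = -14*y
Q = -222778 (Q = -224458 - (-14)*-5*(-4)*6 = -224458 - (-14)*20*6 = -224458 - (-14)*120 = -224458 - 1*(-1680) = -224458 + 1680 = -222778)
Q/c(E(6)) = -222778/(-153) = -222778*(-1/153) = 222778/153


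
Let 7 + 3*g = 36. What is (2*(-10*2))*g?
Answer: -1160/3 ≈ -386.67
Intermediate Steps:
g = 29/3 (g = -7/3 + (1/3)*36 = -7/3 + 12 = 29/3 ≈ 9.6667)
(2*(-10*2))*g = (2*(-10*2))*(29/3) = (2*(-20))*(29/3) = -40*29/3 = -1160/3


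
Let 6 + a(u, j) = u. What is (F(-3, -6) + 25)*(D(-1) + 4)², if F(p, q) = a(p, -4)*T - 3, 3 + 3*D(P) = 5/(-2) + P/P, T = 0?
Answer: 275/2 ≈ 137.50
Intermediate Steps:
a(u, j) = -6 + u
D(P) = -3/2 (D(P) = -1 + (5/(-2) + P/P)/3 = -1 + (5*(-½) + 1)/3 = -1 + (-5/2 + 1)/3 = -1 + (⅓)*(-3/2) = -1 - ½ = -3/2)
F(p, q) = -3 (F(p, q) = (-6 + p)*0 - 3 = 0 - 3 = -3)
(F(-3, -6) + 25)*(D(-1) + 4)² = (-3 + 25)*(-3/2 + 4)² = 22*(5/2)² = 22*(25/4) = 275/2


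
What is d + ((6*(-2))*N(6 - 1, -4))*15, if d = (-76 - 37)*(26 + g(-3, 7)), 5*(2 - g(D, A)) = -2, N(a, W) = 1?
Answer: -16946/5 ≈ -3389.2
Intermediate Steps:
g(D, A) = 12/5 (g(D, A) = 2 - ⅕*(-2) = 2 + ⅖ = 12/5)
d = -16046/5 (d = (-76 - 37)*(26 + 12/5) = -113*142/5 = -16046/5 ≈ -3209.2)
d + ((6*(-2))*N(6 - 1, -4))*15 = -16046/5 + ((6*(-2))*1)*15 = -16046/5 - 12*1*15 = -16046/5 - 12*15 = -16046/5 - 180 = -16946/5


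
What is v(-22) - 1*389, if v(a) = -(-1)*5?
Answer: -384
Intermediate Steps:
v(a) = 5 (v(a) = -1*(-5) = 5)
v(-22) - 1*389 = 5 - 1*389 = 5 - 389 = -384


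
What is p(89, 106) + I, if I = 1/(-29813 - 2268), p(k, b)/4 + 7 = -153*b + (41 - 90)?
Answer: -2088344777/32081 ≈ -65096.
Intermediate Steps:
p(k, b) = -224 - 612*b (p(k, b) = -28 + 4*(-153*b + (41 - 90)) = -28 + 4*(-153*b - 49) = -28 + 4*(-49 - 153*b) = -28 + (-196 - 612*b) = -224 - 612*b)
I = -1/32081 (I = 1/(-32081) = -1/32081 ≈ -3.1171e-5)
p(89, 106) + I = (-224 - 612*106) - 1/32081 = (-224 - 64872) - 1/32081 = -65096 - 1/32081 = -2088344777/32081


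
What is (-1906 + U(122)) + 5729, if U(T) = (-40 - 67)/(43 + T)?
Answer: 630688/165 ≈ 3822.4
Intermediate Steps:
U(T) = -107/(43 + T)
(-1906 + U(122)) + 5729 = (-1906 - 107/(43 + 122)) + 5729 = (-1906 - 107/165) + 5729 = -314597/165 + 5729 = 630688/165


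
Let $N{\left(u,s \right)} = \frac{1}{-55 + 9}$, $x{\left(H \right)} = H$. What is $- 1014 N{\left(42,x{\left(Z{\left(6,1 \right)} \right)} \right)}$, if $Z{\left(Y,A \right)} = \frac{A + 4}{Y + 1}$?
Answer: $\frac{507}{23} \approx 22.043$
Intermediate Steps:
$Z{\left(Y,A \right)} = \frac{4 + A}{1 + Y}$
$N{\left(u,s \right)} = - \frac{1}{46}$ ($N{\left(u,s \right)} = \frac{1}{-46} = - \frac{1}{46}$)
$- 1014 N{\left(42,x{\left(Z{\left(6,1 \right)} \right)} \right)} = \left(-1014\right) \left(- \frac{1}{46}\right) = \frac{507}{23}$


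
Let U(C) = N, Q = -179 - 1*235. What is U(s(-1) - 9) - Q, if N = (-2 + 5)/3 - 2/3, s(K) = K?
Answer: 1243/3 ≈ 414.33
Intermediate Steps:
Q = -414 (Q = -179 - 235 = -414)
N = ⅓ (N = 3*(⅓) - 2*⅓ = 1 - ⅔ = ⅓ ≈ 0.33333)
U(C) = ⅓
U(s(-1) - 9) - Q = ⅓ - 1*(-414) = ⅓ + 414 = 1243/3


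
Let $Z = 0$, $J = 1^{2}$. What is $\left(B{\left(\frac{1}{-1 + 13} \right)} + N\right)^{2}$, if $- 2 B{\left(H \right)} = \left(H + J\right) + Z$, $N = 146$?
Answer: $\frac{12187081}{576} \approx 21158.0$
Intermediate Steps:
$J = 1$
$B{\left(H \right)} = - \frac{1}{2} - \frac{H}{2}$ ($B{\left(H \right)} = - \frac{\left(H + 1\right) + 0}{2} = - \frac{\left(1 + H\right) + 0}{2} = - \frac{1 + H}{2} = - \frac{1}{2} - \frac{H}{2}$)
$\left(B{\left(\frac{1}{-1 + 13} \right)} + N\right)^{2} = \left(\left(- \frac{1}{2} - \frac{1}{2 \left(-1 + 13\right)}\right) + 146\right)^{2} = \left(\left(- \frac{1}{2} - \frac{1}{2 \cdot 12}\right) + 146\right)^{2} = \left(\left(- \frac{1}{2} - \frac{1}{24}\right) + 146\right)^{2} = \left(- \frac{13}{24} + 146\right)^{2} = \left(\frac{3491}{24}\right)^{2} = \frac{12187081}{576}$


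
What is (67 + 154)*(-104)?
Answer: -22984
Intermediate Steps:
(67 + 154)*(-104) = 221*(-104) = -22984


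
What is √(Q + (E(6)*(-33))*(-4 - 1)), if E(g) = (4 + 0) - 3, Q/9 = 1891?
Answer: 4*√1074 ≈ 131.09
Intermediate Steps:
Q = 17019 (Q = 9*1891 = 17019)
E(g) = 1 (E(g) = 4 - 3 = 1)
√(Q + (E(6)*(-33))*(-4 - 1)) = √(17019 + (1*(-33))*(-4 - 1)) = √(17019 - 33*(-5)) = √(17019 + 165) = √17184 = 4*√1074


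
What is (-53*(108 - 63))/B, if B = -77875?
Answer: 477/15575 ≈ 0.030626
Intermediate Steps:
(-53*(108 - 63))/B = -53*(108 - 63)/(-77875) = -53*45*(-1/77875) = -2385*(-1/77875) = 477/15575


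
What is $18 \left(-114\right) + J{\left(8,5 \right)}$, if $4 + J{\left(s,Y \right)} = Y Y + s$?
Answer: $-2023$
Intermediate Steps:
$J{\left(s,Y \right)} = -4 + s + Y^{2}$ ($J{\left(s,Y \right)} = -4 + \left(Y Y + s\right) = -4 + \left(Y^{2} + s\right) = -4 + \left(s + Y^{2}\right) = -4 + s + Y^{2}$)
$18 \left(-114\right) + J{\left(8,5 \right)} = 18 \left(-114\right) + \left(-4 + 8 + 5^{2}\right) = -2052 + \left(-4 + 8 + 25\right) = -2052 + 29 = -2023$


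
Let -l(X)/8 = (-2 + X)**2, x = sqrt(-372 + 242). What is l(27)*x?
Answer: -5000*I*sqrt(130) ≈ -57009.0*I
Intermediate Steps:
x = I*sqrt(130) (x = sqrt(-130) = I*sqrt(130) ≈ 11.402*I)
l(X) = -8*(-2 + X)**2
l(27)*x = (-8*(-2 + 27)**2)*(I*sqrt(130)) = (-8*25**2)*(I*sqrt(130)) = (-8*625)*(I*sqrt(130)) = -5000*I*sqrt(130)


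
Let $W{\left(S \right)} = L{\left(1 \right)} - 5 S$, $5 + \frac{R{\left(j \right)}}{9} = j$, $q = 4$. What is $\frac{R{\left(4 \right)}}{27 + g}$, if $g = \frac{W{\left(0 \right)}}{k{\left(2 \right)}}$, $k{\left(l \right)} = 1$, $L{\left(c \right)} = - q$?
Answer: $- \frac{9}{23} \approx -0.3913$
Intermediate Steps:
$L{\left(c \right)} = -4$ ($L{\left(c \right)} = \left(-1\right) 4 = -4$)
$R{\left(j \right)} = -45 + 9 j$
$W{\left(S \right)} = -4 - 5 S$
$g = -4$ ($g = \frac{-4 - 0}{1} = \left(-4 + 0\right) 1 = \left(-4\right) 1 = -4$)
$\frac{R{\left(4 \right)}}{27 + g} = \frac{-45 + 9 \cdot 4}{27 - 4} = \frac{-45 + 36}{23} = \left(-9\right) \frac{1}{23} = - \frac{9}{23}$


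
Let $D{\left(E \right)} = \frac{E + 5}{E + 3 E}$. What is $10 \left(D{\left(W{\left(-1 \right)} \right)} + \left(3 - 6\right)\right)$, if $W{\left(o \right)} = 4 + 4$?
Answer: $- \frac{415}{16} \approx -25.938$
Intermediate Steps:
$W{\left(o \right)} = 8$
$D{\left(E \right)} = \frac{5 + E}{4 E}$
$10 \left(D{\left(W{\left(-1 \right)} \right)} + \left(3 - 6\right)\right) = 10 \left(\frac{5 + 8}{4 \cdot 8} + \left(3 - 6\right)\right) = 10 \left(\frac{1}{4} \cdot \frac{1}{8} \cdot 13 + \left(3 - 6\right)\right) = 10 \left(\frac{13}{32} - 3\right) = 10 \left(- \frac{83}{32}\right) = - \frac{415}{16}$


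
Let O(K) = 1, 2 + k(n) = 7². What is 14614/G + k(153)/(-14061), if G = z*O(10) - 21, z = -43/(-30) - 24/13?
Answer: -80140499557/117423411 ≈ -682.49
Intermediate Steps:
k(n) = 47 (k(n) = -2 + 7² = -2 + 49 = 47)
z = -161/390 (z = -43*(-1/30) - 24*1/13 = 43/30 - 24/13 = -161/390 ≈ -0.41282)
G = -8351/390 (G = -161/390*1 - 21 = -161/390 - 21 = -8351/390 ≈ -21.413)
14614/G + k(153)/(-14061) = 14614/(-8351/390) + 47/(-14061) = 14614*(-390/8351) + 47*(-1/14061) = -5699460/8351 - 47/14061 = -80140499557/117423411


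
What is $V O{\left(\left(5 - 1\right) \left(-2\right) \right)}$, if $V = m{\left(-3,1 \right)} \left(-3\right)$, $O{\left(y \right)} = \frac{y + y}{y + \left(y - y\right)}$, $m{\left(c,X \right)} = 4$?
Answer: $-24$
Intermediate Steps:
$O{\left(y \right)} = 2$ ($O{\left(y \right)} = \frac{2 y}{y + 0} = \frac{2 y}{y} = 2$)
$V = -12$ ($V = 4 \left(-3\right) = -12$)
$V O{\left(\left(5 - 1\right) \left(-2\right) \right)} = \left(-12\right) 2 = -24$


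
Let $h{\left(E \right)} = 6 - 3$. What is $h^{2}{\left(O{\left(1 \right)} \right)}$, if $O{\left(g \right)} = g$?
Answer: $9$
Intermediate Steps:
$h{\left(E \right)} = 3$ ($h{\left(E \right)} = 6 - 3 = 3$)
$h^{2}{\left(O{\left(1 \right)} \right)} = 3^{2} = 9$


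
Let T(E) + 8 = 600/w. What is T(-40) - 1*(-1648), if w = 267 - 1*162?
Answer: 11520/7 ≈ 1645.7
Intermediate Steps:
w = 105 (w = 267 - 162 = 105)
T(E) = -16/7 (T(E) = -8 + 600/105 = -8 + 600*(1/105) = -8 + 40/7 = -16/7)
T(-40) - 1*(-1648) = -16/7 - 1*(-1648) = -16/7 + 1648 = 11520/7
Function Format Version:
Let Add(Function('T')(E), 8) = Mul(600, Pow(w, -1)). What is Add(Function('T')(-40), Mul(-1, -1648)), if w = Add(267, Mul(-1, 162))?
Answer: Rational(11520, 7) ≈ 1645.7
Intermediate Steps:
w = 105 (w = Add(267, -162) = 105)
Function('T')(E) = Rational(-16, 7) (Function('T')(E) = Add(-8, Mul(600, Pow(105, -1))) = Add(-8, Mul(600, Rational(1, 105))) = Add(-8, Rational(40, 7)) = Rational(-16, 7))
Add(Function('T')(-40), Mul(-1, -1648)) = Add(Rational(-16, 7), Mul(-1, -1648)) = Add(Rational(-16, 7), 1648) = Rational(11520, 7)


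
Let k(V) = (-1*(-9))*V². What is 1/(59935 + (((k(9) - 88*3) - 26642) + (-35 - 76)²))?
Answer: 1/46079 ≈ 2.1702e-5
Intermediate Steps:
k(V) = 9*V²
1/(59935 + (((k(9) - 88*3) - 26642) + (-35 - 76)²)) = 1/(59935 + (((9*9² - 88*3) - 26642) + (-35 - 76)²)) = 1/(59935 + (((9*81 - 264) - 26642) + (-111)²)) = 1/(59935 + (((729 - 264) - 26642) + 12321)) = 1/(59935 + ((465 - 26642) + 12321)) = 1/(59935 + (-26177 + 12321)) = 1/(59935 - 13856) = 1/46079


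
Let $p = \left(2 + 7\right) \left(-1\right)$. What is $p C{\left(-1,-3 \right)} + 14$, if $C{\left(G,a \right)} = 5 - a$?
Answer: $-58$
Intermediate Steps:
$p = -9$ ($p = 9 \left(-1\right) = -9$)
$p C{\left(-1,-3 \right)} + 14 = - 9 \left(5 - -3\right) + 14 = - 9 \left(5 + 3\right) + 14 = \left(-9\right) 8 + 14 = -72 + 14 = -58$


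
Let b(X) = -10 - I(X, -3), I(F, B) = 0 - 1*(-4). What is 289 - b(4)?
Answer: 303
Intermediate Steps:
I(F, B) = 4 (I(F, B) = 0 + 4 = 4)
b(X) = -14 (b(X) = -10 - 1*4 = -10 - 4 = -14)
289 - b(4) = 289 - 1*(-14) = 289 + 14 = 303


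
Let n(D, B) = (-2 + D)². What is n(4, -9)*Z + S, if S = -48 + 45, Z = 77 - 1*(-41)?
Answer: 469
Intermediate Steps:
Z = 118 (Z = 77 + 41 = 118)
S = -3
n(4, -9)*Z + S = (-2 + 4)²*118 - 3 = 2²*118 - 3 = 4*118 - 3 = 472 - 3 = 469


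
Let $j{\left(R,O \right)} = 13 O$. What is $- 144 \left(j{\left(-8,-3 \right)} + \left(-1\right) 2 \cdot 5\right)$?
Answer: $7056$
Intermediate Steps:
$- 144 \left(j{\left(-8,-3 \right)} + \left(-1\right) 2 \cdot 5\right) = - 144 \left(13 \left(-3\right) + \left(-1\right) 2 \cdot 5\right) = - 144 \left(-39 - 10\right) = \left(-144\right) \left(-49\right) = 7056$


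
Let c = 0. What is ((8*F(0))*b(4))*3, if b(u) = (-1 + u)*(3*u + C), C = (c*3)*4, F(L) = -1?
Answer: -864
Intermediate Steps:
C = 0 (C = (0*3)*4 = 0*4 = 0)
b(u) = 3*u*(-1 + u) (b(u) = (-1 + u)*(3*u + 0) = (-1 + u)*(3*u) = 3*u*(-1 + u))
((8*F(0))*b(4))*3 = ((8*(-1))*(3*4*(-1 + 4)))*3 = -24*4*3*3 = -8*36*3 = -288*3 = -864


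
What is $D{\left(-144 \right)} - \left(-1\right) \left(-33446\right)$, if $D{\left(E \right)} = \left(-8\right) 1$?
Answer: $-33454$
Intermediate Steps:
$D{\left(E \right)} = -8$
$D{\left(-144 \right)} - \left(-1\right) \left(-33446\right) = -8 - \left(-1\right) \left(-33446\right) = -8 - 33446 = -33454$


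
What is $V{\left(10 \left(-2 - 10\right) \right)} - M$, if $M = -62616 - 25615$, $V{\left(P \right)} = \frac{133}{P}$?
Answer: $\frac{10587587}{120} \approx 88230.0$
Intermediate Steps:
$M = -88231$
$V{\left(10 \left(-2 - 10\right) \right)} - M = \frac{133}{10 \left(-2 - 10\right)} - -88231 = \frac{133}{10 \left(-12\right)} + 88231 = \frac{133}{-120} + 88231 = 133 \left(- \frac{1}{120}\right) + 88231 = - \frac{133}{120} + 88231 = \frac{10587587}{120}$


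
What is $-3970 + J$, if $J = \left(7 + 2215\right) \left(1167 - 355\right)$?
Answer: $1800294$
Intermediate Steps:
$J = 1804264$ ($J = 2222 \cdot 812 = 1804264$)
$-3970 + J = -3970 + 1804264 = 1800294$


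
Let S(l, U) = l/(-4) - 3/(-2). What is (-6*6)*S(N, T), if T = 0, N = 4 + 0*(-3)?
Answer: -18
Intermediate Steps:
N = 4 (N = 4 + 0 = 4)
S(l, U) = 3/2 - l/4 (S(l, U) = l*(-¼) - 3*(-½) = -l/4 + 3/2 = 3/2 - l/4)
(-6*6)*S(N, T) = (-6*6)*(3/2 - ¼*4) = -36*(3/2 - 1) = -36*½ = -18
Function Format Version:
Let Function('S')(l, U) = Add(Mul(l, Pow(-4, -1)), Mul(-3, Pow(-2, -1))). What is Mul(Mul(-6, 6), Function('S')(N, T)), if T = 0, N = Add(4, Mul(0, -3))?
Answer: -18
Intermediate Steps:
N = 4 (N = Add(4, 0) = 4)
Function('S')(l, U) = Add(Rational(3, 2), Mul(Rational(-1, 4), l)) (Function('S')(l, U) = Add(Mul(l, Rational(-1, 4)), Mul(-3, Rational(-1, 2))) = Add(Mul(Rational(-1, 4), l), Rational(3, 2)) = Add(Rational(3, 2), Mul(Rational(-1, 4), l)))
Mul(Mul(-6, 6), Function('S')(N, T)) = Mul(Mul(-6, 6), Add(Rational(3, 2), Mul(Rational(-1, 4), 4))) = Mul(-36, Add(Rational(3, 2), -1)) = Mul(-36, Rational(1, 2)) = -18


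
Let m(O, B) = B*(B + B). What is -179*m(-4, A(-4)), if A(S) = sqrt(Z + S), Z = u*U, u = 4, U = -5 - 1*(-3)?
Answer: 4296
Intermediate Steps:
U = -2 (U = -5 + 3 = -2)
Z = -8 (Z = 4*(-2) = -8)
A(S) = sqrt(-8 + S)
m(O, B) = 2*B**2 (m(O, B) = B*(2*B) = 2*B**2)
-179*m(-4, A(-4)) = -358*(sqrt(-8 - 4))**2 = -358*(sqrt(-12))**2 = -358*(2*I*sqrt(3))**2 = -358*(-12) = -179*(-24) = 4296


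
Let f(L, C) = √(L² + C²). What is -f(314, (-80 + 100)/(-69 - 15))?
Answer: -√43480861/21 ≈ -314.00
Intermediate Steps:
f(L, C) = √(C² + L²)
-f(314, (-80 + 100)/(-69 - 15)) = -√(((-80 + 100)/(-69 - 15))² + 314²) = -√((20/(-84))² + 98596) = -√((20*(-1/84))² + 98596) = -√((-5/21)² + 98596) = -√(25/441 + 98596) = -√(43480861/441) = -√43480861/21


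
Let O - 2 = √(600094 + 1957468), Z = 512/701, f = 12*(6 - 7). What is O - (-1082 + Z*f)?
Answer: 766028/701 + √2557562 ≈ 2692.0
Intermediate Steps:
f = -12 (f = 12*(-1) = -12)
Z = 512/701 (Z = 512*(1/701) = 512/701 ≈ 0.73038)
O = 2 + √2557562 (O = 2 + √(600094 + 1957468) = 2 + √2557562 ≈ 1601.2)
O - (-1082 + Z*f) = (2 + √2557562) - (-1082 + (512/701)*(-12)) = (2 + √2557562) - (-1082 - 6144/701) = (2 + √2557562) - 1*(-764626/701) = (2 + √2557562) + 764626/701 = 766028/701 + √2557562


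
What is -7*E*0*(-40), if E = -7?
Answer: 0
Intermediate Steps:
-7*E*0*(-40) = -(-49)*0*(-40) = -7*0*(-40) = 0*(-40) = 0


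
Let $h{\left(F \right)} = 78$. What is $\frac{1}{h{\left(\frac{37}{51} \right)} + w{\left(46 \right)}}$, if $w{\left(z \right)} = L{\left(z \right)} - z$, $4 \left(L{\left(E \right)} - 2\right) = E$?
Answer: $\frac{2}{91} \approx 0.021978$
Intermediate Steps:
$L{\left(E \right)} = 2 + \frac{E}{4}$
$w{\left(z \right)} = 2 - \frac{3 z}{4}$ ($w{\left(z \right)} = \left(2 + \frac{z}{4}\right) - z = 2 - \frac{3 z}{4}$)
$\frac{1}{h{\left(\frac{37}{51} \right)} + w{\left(46 \right)}} = \frac{1}{78 + \left(2 - \frac{69}{2}\right)} = \frac{1}{78 - \frac{65}{2}} = \frac{1}{\frac{91}{2}} = \frac{2}{91}$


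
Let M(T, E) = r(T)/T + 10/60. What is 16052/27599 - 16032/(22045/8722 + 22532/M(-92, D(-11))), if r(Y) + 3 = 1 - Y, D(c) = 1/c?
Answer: 297914180348/257014335149 ≈ 1.1591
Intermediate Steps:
r(Y) = -2 - Y (r(Y) = -3 + (1 - Y) = -2 - Y)
M(T, E) = ⅙ + (-2 - T)/T (M(T, E) = (-2 - T)/T + 10/60 = (-2 - T)/T + 10*(1/60) = (-2 - T)/T + ⅙ = ⅙ + (-2 - T)/T)
16052/27599 - 16032/(22045/8722 + 22532/M(-92, D(-11))) = 16052/27599 - 16032/(22045/8722 + 22532/(-⅚ - 2/(-92))) = 16052*(1/27599) - 16032/(22045*(1/8722) + 22532/(-⅚ - 2*(-1/92))) = 16052/27599 - 16032/(22045/8722 + 22532/(-⅚ + 1/46)) = 16052/27599 - 16032/(22045/8722 + 22532/(-56/69)) = 16052/27599 - 16032/(22045/8722 + 22532*(-69/56)) = 16052/27599 - 16032/(22045/8722 - 388677/14) = 16052/27599 - 16032/(-121061863/4361) = 16052/27599 - 16032*(-4361/121061863) = 16052/27599 + 69915552/121061863 = 297914180348/257014335149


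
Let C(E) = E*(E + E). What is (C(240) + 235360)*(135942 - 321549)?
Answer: -65066389920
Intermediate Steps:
C(E) = 2*E**2 (C(E) = E*(2*E) = 2*E**2)
(C(240) + 235360)*(135942 - 321549) = (2*240**2 + 235360)*(135942 - 321549) = (2*57600 + 235360)*(-185607) = (115200 + 235360)*(-185607) = 350560*(-185607) = -65066389920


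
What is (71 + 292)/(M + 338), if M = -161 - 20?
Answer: 363/157 ≈ 2.3121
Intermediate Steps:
M = -181
(71 + 292)/(M + 338) = (71 + 292)/(-181 + 338) = 363/157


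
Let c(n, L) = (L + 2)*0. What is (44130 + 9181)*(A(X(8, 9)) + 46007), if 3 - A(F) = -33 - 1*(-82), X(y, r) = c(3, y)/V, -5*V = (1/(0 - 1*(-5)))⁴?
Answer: 2450226871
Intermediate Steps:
c(n, L) = 0 (c(n, L) = (2 + L)*0 = 0)
V = -1/3125 (V = -1/(5*(0 - 1*(-5))⁴) = -1/(5*(0 + 5)⁴) = -(1/5)⁴/5 = -(⅕)⁴/5 = -⅕*1/625 = -1/3125 ≈ -0.00032000)
X(y, r) = 0 (X(y, r) = 0/(-1/3125) = 0*(-3125) = 0)
A(F) = -46 (A(F) = 3 - (-33 - 1*(-82)) = 3 - (-33 + 82) = 3 - 1*49 = 3 - 49 = -46)
(44130 + 9181)*(A(X(8, 9)) + 46007) = (44130 + 9181)*(-46 + 46007) = 53311*45961 = 2450226871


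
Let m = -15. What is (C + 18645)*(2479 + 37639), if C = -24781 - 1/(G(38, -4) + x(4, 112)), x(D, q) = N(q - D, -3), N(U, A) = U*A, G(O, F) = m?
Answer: -83449572154/339 ≈ -2.4616e+8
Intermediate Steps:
G(O, F) = -15
N(U, A) = A*U
x(D, q) = -3*q + 3*D (x(D, q) = -3*(q - D) = -3*q + 3*D)
C = -8400758/339 (C = -24781 - 1/(-15 + (-3*112 + 3*4)) = -24781 - 1/(-15 + (-336 + 12)) = -24781 - 1/(-15 - 324) = -24781 - 1/(-339) = -24781 - 1*(-1/339) = -24781 + 1/339 = -8400758/339 ≈ -24781.)
(C + 18645)*(2479 + 37639) = (-8400758/339 + 18645)*(2479 + 37639) = -2080103/339*40118 = -83449572154/339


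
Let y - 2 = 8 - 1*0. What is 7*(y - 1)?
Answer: 63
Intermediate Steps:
y = 10 (y = 2 + (8 - 1*0) = 2 + (8 + 0) = 2 + 8 = 10)
7*(y - 1) = 7*(10 - 1) = 7*9 = 63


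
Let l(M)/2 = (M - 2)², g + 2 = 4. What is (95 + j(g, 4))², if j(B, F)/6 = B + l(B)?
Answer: 11449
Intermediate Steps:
g = 2 (g = -2 + 4 = 2)
l(M) = 2*(-2 + M)² (l(M) = 2*(M - 2)² = 2*(-2 + M)²)
j(B, F) = 6*B + 12*(-2 + B)² (j(B, F) = 6*(B + 2*(-2 + B)²) = 6*B + 12*(-2 + B)²)
(95 + j(g, 4))² = (95 + (6*2 + 12*(-2 + 2)²))² = (95 + (12 + 12*0²))² = (95 + (12 + 12*0))² = (95 + (12 + 0))² = (95 + 12)² = 107² = 11449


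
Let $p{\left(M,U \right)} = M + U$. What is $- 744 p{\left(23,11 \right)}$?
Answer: $-25296$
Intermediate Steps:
$- 744 p{\left(23,11 \right)} = - 744 \left(23 + 11\right) = \left(-744\right) 34 = -25296$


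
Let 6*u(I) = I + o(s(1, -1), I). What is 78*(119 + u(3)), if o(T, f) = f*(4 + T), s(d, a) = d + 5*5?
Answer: 10491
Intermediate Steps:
s(d, a) = 25 + d (s(d, a) = d + 25 = 25 + d)
u(I) = 31*I/6 (u(I) = (I + I*(4 + (25 + 1)))/6 = (I + I*(4 + 26))/6 = (I + I*30)/6 = (I + 30*I)/6 = (31*I)/6 = 31*I/6)
78*(119 + u(3)) = 78*(119 + (31/6)*3) = 78*(119 + 31/2) = 78*(269/2) = 10491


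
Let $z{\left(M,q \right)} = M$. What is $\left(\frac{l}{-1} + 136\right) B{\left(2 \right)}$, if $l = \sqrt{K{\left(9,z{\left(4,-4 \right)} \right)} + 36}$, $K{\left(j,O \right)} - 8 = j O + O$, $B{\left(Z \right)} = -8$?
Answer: $-1088 + 16 \sqrt{21} \approx -1014.7$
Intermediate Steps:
$K{\left(j,O \right)} = 8 + O + O j$ ($K{\left(j,O \right)} = 8 + \left(j O + O\right) = 8 + \left(O j + O\right) = 8 + \left(O + O j\right) = 8 + O + O j$)
$l = 2 \sqrt{21}$ ($l = \sqrt{\left(8 + 4 + 4 \cdot 9\right) + 36} = \sqrt{\left(8 + 4 + 36\right) + 36} = \sqrt{48 + 36} = \sqrt{84} = 2 \sqrt{21} \approx 9.1651$)
$\left(\frac{l}{-1} + 136\right) B{\left(2 \right)} = \left(\frac{2 \sqrt{21}}{-1} + 136\right) \left(-8\right) = \left(2 \sqrt{21} \left(-1\right) + 136\right) \left(-8\right) = \left(- 2 \sqrt{21} + 136\right) \left(-8\right) = \left(136 - 2 \sqrt{21}\right) \left(-8\right) = -1088 + 16 \sqrt{21}$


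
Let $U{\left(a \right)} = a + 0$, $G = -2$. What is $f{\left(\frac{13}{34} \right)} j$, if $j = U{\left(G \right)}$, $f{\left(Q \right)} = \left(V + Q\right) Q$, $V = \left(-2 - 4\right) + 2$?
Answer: $\frac{1599}{578} \approx 2.7664$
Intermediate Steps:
$V = -4$ ($V = -6 + 2 = -4$)
$f{\left(Q \right)} = Q \left(-4 + Q\right)$ ($f{\left(Q \right)} = \left(-4 + Q\right) Q = Q \left(-4 + Q\right)$)
$U{\left(a \right)} = a$
$j = -2$
$f{\left(\frac{13}{34} \right)} j = \frac{13}{34} \left(-4 + \frac{13}{34}\right) \left(-2\right) = 13 \cdot \frac{1}{34} \left(-4 + 13 \cdot \frac{1}{34}\right) \left(-2\right) = \frac{13 \left(-4 + \frac{13}{34}\right)}{34} \left(-2\right) = \frac{13}{34} \left(- \frac{123}{34}\right) \left(-2\right) = \left(- \frac{1599}{1156}\right) \left(-2\right) = \frac{1599}{578}$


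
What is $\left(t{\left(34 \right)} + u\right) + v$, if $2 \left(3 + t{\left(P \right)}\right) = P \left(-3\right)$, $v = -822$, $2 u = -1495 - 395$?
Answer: $-1821$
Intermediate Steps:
$u = -945$ ($u = \frac{-1495 - 395}{2} = \frac{1}{2} \left(-1890\right) = -945$)
$t{\left(P \right)} = -3 - \frac{3 P}{2}$ ($t{\left(P \right)} = -3 + \frac{P \left(-3\right)}{2} = -3 + \frac{\left(-3\right) P}{2} = -3 - \frac{3 P}{2}$)
$\left(t{\left(34 \right)} + u\right) + v = \left(\left(-3 - 51\right) - 945\right) - 822 = \left(-54 - 945\right) - 822 = -999 - 822 = -1821$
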